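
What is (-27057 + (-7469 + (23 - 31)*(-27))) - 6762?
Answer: -41072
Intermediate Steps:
(-27057 + (-7469 + (23 - 31)*(-27))) - 6762 = (-27057 + (-7469 - 8*(-27))) - 6762 = (-27057 + (-7469 + 216)) - 6762 = (-27057 - 7253) - 6762 = -34310 - 6762 = -41072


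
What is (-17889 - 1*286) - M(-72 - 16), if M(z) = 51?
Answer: -18226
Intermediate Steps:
(-17889 - 1*286) - M(-72 - 16) = (-17889 - 1*286) - 1*51 = (-17889 - 286) - 51 = -18175 - 51 = -18226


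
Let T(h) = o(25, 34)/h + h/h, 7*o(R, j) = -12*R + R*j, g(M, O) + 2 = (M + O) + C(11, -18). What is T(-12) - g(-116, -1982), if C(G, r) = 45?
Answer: 86077/42 ≈ 2049.5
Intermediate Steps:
g(M, O) = 43 + M + O (g(M, O) = -2 + ((M + O) + 45) = -2 + (45 + M + O) = 43 + M + O)
o(R, j) = -12*R/7 + R*j/7 (o(R, j) = (-12*R + R*j)/7 = -12*R/7 + R*j/7)
T(h) = 1 + 550/(7*h) (T(h) = ((⅐)*25*(-12 + 34))/h + h/h = ((⅐)*25*22)/h + 1 = 550/(7*h) + 1 = 1 + 550/(7*h))
T(-12) - g(-116, -1982) = (550/7 - 12)/(-12) - (43 - 116 - 1982) = -1/12*466/7 - 1*(-2055) = -233/42 + 2055 = 86077/42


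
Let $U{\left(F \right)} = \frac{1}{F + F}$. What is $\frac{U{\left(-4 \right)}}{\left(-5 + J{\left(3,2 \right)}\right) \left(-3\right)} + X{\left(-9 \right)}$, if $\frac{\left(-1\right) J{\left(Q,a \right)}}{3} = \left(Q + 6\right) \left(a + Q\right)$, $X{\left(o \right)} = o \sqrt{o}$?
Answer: $- \frac{1}{3360} - 27 i \approx -0.00029762 - 27.0 i$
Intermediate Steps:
$U{\left(F \right)} = \frac{1}{2 F}$
$X{\left(o \right)} = o^{\frac{3}{2}}$
$J{\left(Q,a \right)} = - 3 \left(6 + Q\right) \left(Q + a\right)$ ($J{\left(Q,a \right)} = - 3 \left(Q + 6\right) \left(a + Q\right) = - 3 \left(6 + Q\right) \left(Q + a\right)$)
$\frac{U{\left(-4 \right)}}{\left(-5 + J{\left(3,2 \right)}\right) \left(-3\right)} + X{\left(-9 \right)} = \frac{\frac{1}{2} \frac{1}{-4}}{\left(-5 - \left(90 + 18 + 27\right)\right) \left(-3\right)} + \left(-9\right)^{\frac{3}{2}} = \frac{\frac{1}{2} \left(- \frac{1}{4}\right)}{\left(-5 - 135\right) \left(-3\right)} - 27 i = - \frac{1}{8 \left(-5 - 135\right) \left(-3\right)} - 27 i = - \frac{1}{8 \left(\left(-140\right) \left(-3\right)\right)} - 27 i = - \frac{1}{8 \cdot 420} - 27 i = \left(- \frac{1}{8}\right) \frac{1}{420} - 27 i = - \frac{1}{3360} - 27 i$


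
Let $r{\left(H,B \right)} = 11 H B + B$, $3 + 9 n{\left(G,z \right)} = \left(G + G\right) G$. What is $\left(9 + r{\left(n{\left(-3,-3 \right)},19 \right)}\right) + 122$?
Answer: $\frac{1495}{3} \approx 498.33$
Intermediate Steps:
$n{\left(G,z \right)} = - \frac{1}{3} + \frac{2 G^{2}}{9}$ ($n{\left(G,z \right)} = - \frac{1}{3} + \frac{\left(G + G\right) G}{9} = - \frac{1}{3} + \frac{2 G G}{9} = - \frac{1}{3} + \frac{2 G^{2}}{9}$)
$r{\left(H,B \right)} = B + 11 B H$ ($r{\left(H,B \right)} = 11 B H + B = B + 11 B H$)
$\left(9 + r{\left(n{\left(-3,-3 \right)},19 \right)}\right) + 122 = \left(9 + 19 \left(1 + 11 \left(- \frac{1}{3} + \frac{2 \left(-3\right)^{2}}{9}\right)\right)\right) + 122 = \left(9 + 19 \left(1 + 11 \left(- \frac{1}{3} + \frac{2}{9} \cdot 9\right)\right)\right) + 122 = \left(9 + 19 \left(1 + 11 \left(- \frac{1}{3} + 2\right)\right)\right) + 122 = \left(9 + 19 \left(1 + 11 \cdot \frac{5}{3}\right)\right) + 122 = \left(9 + 19 \left(1 + \frac{55}{3}\right)\right) + 122 = \left(9 + 19 \cdot \frac{58}{3}\right) + 122 = \left(9 + \frac{1102}{3}\right) + 122 = \frac{1129}{3} + 122 = \frac{1495}{3}$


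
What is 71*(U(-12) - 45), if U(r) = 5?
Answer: -2840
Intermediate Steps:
71*(U(-12) - 45) = 71*(5 - 45) = 71*(-40) = -2840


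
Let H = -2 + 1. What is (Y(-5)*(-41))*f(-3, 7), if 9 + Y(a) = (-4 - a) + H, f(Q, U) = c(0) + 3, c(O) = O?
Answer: 1107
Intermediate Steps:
H = -1
f(Q, U) = 3 (f(Q, U) = 0 + 3 = 3)
Y(a) = -14 - a (Y(a) = -9 + ((-4 - a) - 1) = -9 + (-5 - a) = -14 - a)
(Y(-5)*(-41))*f(-3, 7) = ((-14 - 1*(-5))*(-41))*3 = ((-14 + 5)*(-41))*3 = -9*(-41)*3 = 369*3 = 1107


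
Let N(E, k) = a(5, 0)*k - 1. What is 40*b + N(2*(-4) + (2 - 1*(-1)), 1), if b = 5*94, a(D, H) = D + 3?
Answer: 18807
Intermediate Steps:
a(D, H) = 3 + D
N(E, k) = -1 + 8*k (N(E, k) = (3 + 5)*k - 1 = 8*k - 1 = -1 + 8*k)
b = 470
40*b + N(2*(-4) + (2 - 1*(-1)), 1) = 40*470 + (-1 + 8*1) = 18800 + (-1 + 8) = 18800 + 7 = 18807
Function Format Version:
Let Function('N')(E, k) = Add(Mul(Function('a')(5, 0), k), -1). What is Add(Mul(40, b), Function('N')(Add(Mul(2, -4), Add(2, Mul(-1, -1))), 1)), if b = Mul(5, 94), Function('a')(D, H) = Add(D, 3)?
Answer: 18807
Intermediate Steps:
Function('a')(D, H) = Add(3, D)
Function('N')(E, k) = Add(-1, Mul(8, k)) (Function('N')(E, k) = Add(Mul(Add(3, 5), k), -1) = Add(Mul(8, k), -1) = Add(-1, Mul(8, k)))
b = 470
Add(Mul(40, b), Function('N')(Add(Mul(2, -4), Add(2, Mul(-1, -1))), 1)) = Add(Mul(40, 470), Add(-1, Mul(8, 1))) = Add(18800, Add(-1, 8)) = Add(18800, 7) = 18807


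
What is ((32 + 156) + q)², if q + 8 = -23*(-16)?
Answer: 300304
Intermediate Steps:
q = 360 (q = -8 - 23*(-16) = -8 + 368 = 360)
((32 + 156) + q)² = ((32 + 156) + 360)² = (188 + 360)² = 548² = 300304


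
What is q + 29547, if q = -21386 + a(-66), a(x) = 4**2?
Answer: 8177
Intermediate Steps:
a(x) = 16
q = -21370 (q = -21386 + 16 = -21370)
q + 29547 = -21370 + 29547 = 8177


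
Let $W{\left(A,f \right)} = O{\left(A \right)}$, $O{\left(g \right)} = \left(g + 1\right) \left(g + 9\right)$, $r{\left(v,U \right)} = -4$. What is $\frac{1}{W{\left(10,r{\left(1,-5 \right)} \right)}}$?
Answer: $\frac{1}{209} \approx 0.0047847$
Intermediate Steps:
$O{\left(g \right)} = \left(1 + g\right) \left(9 + g\right)$
$W{\left(A,f \right)} = 9 + A^{2} + 10 A$
$\frac{1}{W{\left(10,r{\left(1,-5 \right)} \right)}} = \frac{1}{9 + 10^{2} + 10 \cdot 10} = \frac{1}{9 + 100 + 100} = \frac{1}{209}$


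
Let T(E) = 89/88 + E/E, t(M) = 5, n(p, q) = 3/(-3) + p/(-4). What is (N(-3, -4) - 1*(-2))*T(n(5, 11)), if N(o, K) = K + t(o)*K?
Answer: -177/4 ≈ -44.250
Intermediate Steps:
n(p, q) = -1 - p/4 (n(p, q) = 3*(-⅓) + p*(-¼) = -1 - p/4)
T(E) = 177/88 (T(E) = 89*(1/88) + 1 = 89/88 + 1 = 177/88)
N(o, K) = 6*K (N(o, K) = K + 5*K = 6*K)
(N(-3, -4) - 1*(-2))*T(n(5, 11)) = (6*(-4) - 1*(-2))*(177/88) = (-24 + 2)*(177/88) = -22*177/88 = -177/4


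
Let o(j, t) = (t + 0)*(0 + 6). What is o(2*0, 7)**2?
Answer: 1764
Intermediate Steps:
o(j, t) = 6*t (o(j, t) = t*6 = 6*t)
o(2*0, 7)**2 = (6*7)**2 = 42**2 = 1764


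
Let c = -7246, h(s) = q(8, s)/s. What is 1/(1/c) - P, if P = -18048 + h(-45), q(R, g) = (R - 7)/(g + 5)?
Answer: 19443599/1800 ≈ 10802.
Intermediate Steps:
q(R, g) = (-7 + R)/(5 + g)
h(s) = 1/(s*(5 + s)) (h(s) = ((-7 + 8)/(5 + s))/s = (1/(5 + s))/s = 1/((5 + s)*s) = 1/(s*(5 + s)))
P = -32486399/1800 (P = -18048 + 1/((-45)*(5 - 45)) = -18048 - 1/45/(-40) = -18048 - 1/45*(-1/40) = -18048 + 1/1800 = -32486399/1800 ≈ -18048.)
1/(1/c) - P = 1/(1/(-7246)) - 1*(-32486399/1800) = 1/(-1/7246) + 32486399/1800 = -7246 + 32486399/1800 = 19443599/1800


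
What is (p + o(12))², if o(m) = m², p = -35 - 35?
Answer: 5476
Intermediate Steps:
p = -70
(p + o(12))² = (-70 + 12²)² = (-70 + 144)² = 74² = 5476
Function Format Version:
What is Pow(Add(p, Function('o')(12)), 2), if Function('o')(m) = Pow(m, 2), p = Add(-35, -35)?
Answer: 5476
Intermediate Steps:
p = -70
Pow(Add(p, Function('o')(12)), 2) = Pow(Add(-70, Pow(12, 2)), 2) = Pow(Add(-70, 144), 2) = Pow(74, 2) = 5476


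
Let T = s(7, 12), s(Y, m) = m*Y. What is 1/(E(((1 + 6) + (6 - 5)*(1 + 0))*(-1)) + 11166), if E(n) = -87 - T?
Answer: 1/10995 ≈ 9.0950e-5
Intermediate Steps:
s(Y, m) = Y*m
T = 84 (T = 7*12 = 84)
E(n) = -171 (E(n) = -87 - 1*84 = -87 - 84 = -171)
1/(E(((1 + 6) + (6 - 5)*(1 + 0))*(-1)) + 11166) = 1/(-171 + 11166) = 1/10995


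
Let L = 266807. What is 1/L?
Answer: 1/266807 ≈ 3.7480e-6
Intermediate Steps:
1/L = 1/266807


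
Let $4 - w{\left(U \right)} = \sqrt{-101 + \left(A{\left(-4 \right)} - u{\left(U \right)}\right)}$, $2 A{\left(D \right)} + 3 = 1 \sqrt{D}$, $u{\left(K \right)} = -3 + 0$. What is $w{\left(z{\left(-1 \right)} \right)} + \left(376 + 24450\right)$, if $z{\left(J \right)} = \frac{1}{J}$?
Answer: $24830 - \frac{\sqrt{-398 + 4 i}}{2} \approx 24830.0 - 9.9751 i$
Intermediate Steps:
$u{\left(K \right)} = -3$
$A{\left(D \right)} = - \frac{3}{2} + \frac{\sqrt{D}}{2}$ ($A{\left(D \right)} = - \frac{3}{2} + \frac{1 \sqrt{D}}{2} = - \frac{3}{2} + \frac{\sqrt{D}}{2}$)
$w{\left(U \right)} = 4 - \sqrt{- \frac{199}{2} + i}$ ($w{\left(U \right)} = 4 - \sqrt{-101 - \left(- \frac{3}{2} - i\right)} = 4 - \sqrt{-101 + \left(\left(- \frac{3}{2} + \frac{2 i}{2}\right) + 3\right)} = 4 - \sqrt{-101 + \left(\left(- \frac{3}{2} + i\right) + 3\right)} = 4 - \sqrt{-101 + \left(\frac{3}{2} + i\right)} = 4 - \sqrt{- \frac{199}{2} + i}$)
$w{\left(z{\left(-1 \right)} \right)} + \left(376 + 24450\right) = \left(4 - \frac{\sqrt{-398 + 4 i}}{2}\right) + \left(376 + 24450\right) = \left(4 - \frac{\sqrt{-398 + 4 i}}{2}\right) + 24826 = 24830 - \frac{\sqrt{-398 + 4 i}}{2}$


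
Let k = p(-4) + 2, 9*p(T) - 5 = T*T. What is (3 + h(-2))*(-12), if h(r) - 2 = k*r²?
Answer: -268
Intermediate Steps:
p(T) = 5/9 + T²/9 (p(T) = 5/9 + (T*T)/9 = 5/9 + T²/9)
k = 13/3 (k = (5/9 + (⅑)*(-4)²) + 2 = (5/9 + (⅑)*16) + 2 = (5/9 + 16/9) + 2 = 7/3 + 2 = 13/3 ≈ 4.3333)
h(r) = 2 + 13*r²/3
(3 + h(-2))*(-12) = (3 + (2 + (13/3)*(-2)²))*(-12) = (3 + (2 + (13/3)*4))*(-12) = (3 + (2 + 52/3))*(-12) = (3 + 58/3)*(-12) = (67/3)*(-12) = -268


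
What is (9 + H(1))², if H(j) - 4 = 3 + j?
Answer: 289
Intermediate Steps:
H(j) = 7 + j (H(j) = 4 + (3 + j) = 7 + j)
(9 + H(1))² = (9 + (7 + 1))² = (9 + 8)² = 17² = 289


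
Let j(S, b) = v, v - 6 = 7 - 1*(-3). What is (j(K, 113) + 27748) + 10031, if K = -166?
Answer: 37795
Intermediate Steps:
v = 16 (v = 6 + (7 - 1*(-3)) = 6 + (7 + 3) = 6 + 10 = 16)
j(S, b) = 16
(j(K, 113) + 27748) + 10031 = (16 + 27748) + 10031 = 27764 + 10031 = 37795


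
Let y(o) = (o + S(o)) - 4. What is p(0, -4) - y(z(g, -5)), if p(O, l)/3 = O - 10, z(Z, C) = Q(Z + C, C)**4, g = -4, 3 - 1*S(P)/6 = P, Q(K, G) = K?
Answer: 32761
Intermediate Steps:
S(P) = 18 - 6*P
z(Z, C) = (C + Z)**4 (z(Z, C) = (Z + C)**4 = (C + Z)**4)
p(O, l) = -30 + 3*O (p(O, l) = 3*(O - 10) = 3*(-10 + O) = -30 + 3*O)
y(o) = 14 - 5*o (y(o) = (o + (18 - 6*o)) - 4 = (18 - 5*o) - 4 = 14 - 5*o)
p(0, -4) - y(z(g, -5)) = (-30 + 3*0) - (14 - 5*(-5 - 4)**4) = (-30 + 0) - (14 - 5*(-9)**4) = -30 - (14 - 5*6561) = -30 - (14 - 32805) = -30 - 1*(-32791) = -30 + 32791 = 32761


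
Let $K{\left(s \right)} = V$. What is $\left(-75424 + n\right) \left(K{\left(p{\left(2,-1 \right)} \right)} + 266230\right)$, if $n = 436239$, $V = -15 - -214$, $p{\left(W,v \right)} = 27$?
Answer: $96131579635$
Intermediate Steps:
$V = 199$ ($V = -15 + 214 = 199$)
$K{\left(s \right)} = 199$
$\left(-75424 + n\right) \left(K{\left(p{\left(2,-1 \right)} \right)} + 266230\right) = \left(-75424 + 436239\right) \left(199 + 266230\right) = 360815 \cdot 266429 = 96131579635$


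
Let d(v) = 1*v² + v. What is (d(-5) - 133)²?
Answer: 12769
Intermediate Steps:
d(v) = v + v² (d(v) = v² + v = v + v²)
(d(-5) - 133)² = (-5*(1 - 5) - 133)² = (-5*(-4) - 133)² = (20 - 133)² = (-113)² = 12769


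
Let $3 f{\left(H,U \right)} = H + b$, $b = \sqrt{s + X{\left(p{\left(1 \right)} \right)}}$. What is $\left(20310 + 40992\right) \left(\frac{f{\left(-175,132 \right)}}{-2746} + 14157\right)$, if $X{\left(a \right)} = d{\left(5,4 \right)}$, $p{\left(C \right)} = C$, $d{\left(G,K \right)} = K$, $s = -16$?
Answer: $\frac{1191563152397}{1373} - \frac{20434 i \sqrt{3}}{1373} \approx 8.6785 \cdot 10^{8} - 25.778 i$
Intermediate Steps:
$X{\left(a \right)} = 4$
$b = 2 i \sqrt{3}$ ($b = \sqrt{-16 + 4} = \sqrt{-12} = 2 i \sqrt{3} \approx 3.4641 i$)
$f{\left(H,U \right)} = \frac{H}{3} + \frac{2 i \sqrt{3}}{3}$ ($f{\left(H,U \right)} = \frac{H + 2 i \sqrt{3}}{3} = \frac{H}{3} + \frac{2 i \sqrt{3}}{3}$)
$\left(20310 + 40992\right) \left(\frac{f{\left(-175,132 \right)}}{-2746} + 14157\right) = \left(20310 + 40992\right) \left(\frac{\frac{1}{3} \left(-175\right) + \frac{2 i \sqrt{3}}{3}}{-2746} + 14157\right) = 61302 \left(\left(- \frac{175}{3} + \frac{2 i \sqrt{3}}{3}\right) \left(- \frac{1}{2746}\right) + 14157\right) = 61302 \left(\left(\frac{175}{8238} - \frac{i \sqrt{3}}{4119}\right) + 14157\right) = 61302 \left(\frac{116625541}{8238} - \frac{i \sqrt{3}}{4119}\right) = \frac{1191563152397}{1373} - \frac{20434 i \sqrt{3}}{1373}$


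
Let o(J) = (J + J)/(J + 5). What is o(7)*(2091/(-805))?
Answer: -697/230 ≈ -3.0304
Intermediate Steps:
o(J) = 2*J/(5 + J) (o(J) = (2*J)/(5 + J) = 2*J/(5 + J))
o(7)*(2091/(-805)) = (2*7/(5 + 7))*(2091/(-805)) = (2*7/12)*(2091*(-1/805)) = (2*7*(1/12))*(-2091/805) = (7/6)*(-2091/805) = -697/230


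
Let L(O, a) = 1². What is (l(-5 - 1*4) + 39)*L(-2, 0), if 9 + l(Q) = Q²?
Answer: 111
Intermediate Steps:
L(O, a) = 1
l(Q) = -9 + Q²
(l(-5 - 1*4) + 39)*L(-2, 0) = ((-9 + (-5 - 1*4)²) + 39)*1 = ((-9 + (-5 - 4)²) + 39)*1 = ((-9 + (-9)²) + 39)*1 = ((-9 + 81) + 39)*1 = (72 + 39)*1 = 111*1 = 111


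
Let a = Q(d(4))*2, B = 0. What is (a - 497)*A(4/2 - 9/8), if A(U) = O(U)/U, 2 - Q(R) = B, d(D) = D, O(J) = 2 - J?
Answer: -4437/7 ≈ -633.86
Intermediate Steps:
Q(R) = 2 (Q(R) = 2 - 1*0 = 2 + 0 = 2)
A(U) = (2 - U)/U
a = 4 (a = 2*2 = 4)
(a - 497)*A(4/2 - 9/8) = (4 - 497)*((2 - (4/2 - 9/8))/(4/2 - 9/8)) = -493*(2 - (4*(½) - 9*⅛))/(4*(½) - 9*⅛) = -493*(2 - (2 - 9/8))/(2 - 9/8) = -493*(2 - 1*7/8)/7/8 = -3944*(2 - 7/8)/7 = -3944*9/(7*8) = -493*9/7 = -4437/7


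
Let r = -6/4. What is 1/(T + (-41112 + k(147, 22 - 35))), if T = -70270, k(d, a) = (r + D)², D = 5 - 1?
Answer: -4/445503 ≈ -8.9786e-6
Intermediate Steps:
r = -3/2 (r = -6*¼ = -3/2 ≈ -1.5000)
D = 4
k(d, a) = 25/4 (k(d, a) = (-3/2 + 4)² = (5/2)² = 25/4)
1/(T + (-41112 + k(147, 22 - 35))) = 1/(-70270 + (-41112 + 25/4)) = 1/(-70270 - 164423/4) = 1/(-445503/4) = -4/445503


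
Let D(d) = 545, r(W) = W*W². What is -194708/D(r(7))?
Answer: -194708/545 ≈ -357.26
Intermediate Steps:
r(W) = W³
-194708/D(r(7)) = -194708/545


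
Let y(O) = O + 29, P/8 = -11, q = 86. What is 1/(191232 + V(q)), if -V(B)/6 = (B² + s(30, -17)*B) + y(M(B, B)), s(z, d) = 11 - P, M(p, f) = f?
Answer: 1/95082 ≈ 1.0517e-5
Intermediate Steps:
P = -88 (P = 8*(-11) = -88)
y(O) = 29 + O
s(z, d) = 99 (s(z, d) = 11 - 1*(-88) = 11 + 88 = 99)
V(B) = -174 - 600*B - 6*B² (V(B) = -6*((B² + 99*B) + (29 + B)) = -6*(29 + B² + 100*B) = -174 - 600*B - 6*B²)
1/(191232 + V(q)) = 1/(191232 + (-174 - 600*86 - 6*86²)) = 1/(191232 + (-174 - 51600 - 6*7396)) = 1/(191232 + (-174 - 51600 - 44376)) = 1/(191232 - 96150) = 1/95082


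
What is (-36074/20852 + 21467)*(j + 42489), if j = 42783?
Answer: 9541804841580/5213 ≈ 1.8304e+9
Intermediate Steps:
(-36074/20852 + 21467)*(j + 42489) = (-36074/20852 + 21467)*(42783 + 42489) = (-36074*1/20852 + 21467)*85272 = (-18037/10426 + 21467)*85272 = (223796905/10426)*85272 = 9541804841580/5213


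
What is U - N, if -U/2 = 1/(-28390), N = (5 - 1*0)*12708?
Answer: -901950299/14195 ≈ -63540.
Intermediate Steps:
N = 63540 (N = (5 + 0)*12708 = 5*12708 = 63540)
U = 1/14195 (U = -2/(-28390) = -2*(-1/28390) = 1/14195 ≈ 7.0447e-5)
U - N = 1/14195 - 1*63540 = 1/14195 - 63540 = -901950299/14195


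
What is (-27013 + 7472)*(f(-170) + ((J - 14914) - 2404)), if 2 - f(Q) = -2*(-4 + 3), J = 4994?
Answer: 240823284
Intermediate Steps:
f(Q) = 0 (f(Q) = 2 - (-2)*(-4 + 3) = 2 - (-2)*(-1) = 2 - 1*2 = 2 - 2 = 0)
(-27013 + 7472)*(f(-170) + ((J - 14914) - 2404)) = (-27013 + 7472)*(0 + ((4994 - 14914) - 2404)) = -19541*(0 + (-9920 - 2404)) = -19541*(0 - 12324) = -19541*(-12324) = 240823284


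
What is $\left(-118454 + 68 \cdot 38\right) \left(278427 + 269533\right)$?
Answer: $-63492125200$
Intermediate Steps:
$\left(-118454 + 68 \cdot 38\right) \left(278427 + 269533\right) = \left(-118454 + 2584\right) 547960 = \left(-115870\right) 547960 = -63492125200$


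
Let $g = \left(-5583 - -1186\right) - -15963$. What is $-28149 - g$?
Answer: $-39715$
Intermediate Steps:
$g = 11566$ ($g = \left(-5583 + 1186\right) + 15963 = -4397 + 15963 = 11566$)
$-28149 - g = -28149 - 11566 = -39715$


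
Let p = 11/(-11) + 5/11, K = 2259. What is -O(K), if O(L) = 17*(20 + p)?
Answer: -3638/11 ≈ -330.73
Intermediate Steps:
p = -6/11 (p = 11*(-1/11) + 5*(1/11) = -1 + 5/11 = -6/11 ≈ -0.54545)
O(L) = 3638/11 (O(L) = 17*(20 - 6/11) = 17*(214/11) = 3638/11)
-O(K) = -1*3638/11 = -3638/11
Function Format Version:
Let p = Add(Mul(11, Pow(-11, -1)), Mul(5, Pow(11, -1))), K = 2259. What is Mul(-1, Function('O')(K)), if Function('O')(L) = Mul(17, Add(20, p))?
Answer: Rational(-3638, 11) ≈ -330.73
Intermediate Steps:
p = Rational(-6, 11) (p = Add(Mul(11, Rational(-1, 11)), Mul(5, Rational(1, 11))) = Add(-1, Rational(5, 11)) = Rational(-6, 11) ≈ -0.54545)
Function('O')(L) = Rational(3638, 11) (Function('O')(L) = Mul(17, Add(20, Rational(-6, 11))) = Mul(17, Rational(214, 11)) = Rational(3638, 11))
Mul(-1, Function('O')(K)) = Mul(-1, Rational(3638, 11)) = Rational(-3638, 11)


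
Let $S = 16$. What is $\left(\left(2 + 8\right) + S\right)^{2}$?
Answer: $676$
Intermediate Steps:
$\left(\left(2 + 8\right) + S\right)^{2} = \left(\left(2 + 8\right) + 16\right)^{2} = \left(10 + 16\right)^{2} = 26^{2} = 676$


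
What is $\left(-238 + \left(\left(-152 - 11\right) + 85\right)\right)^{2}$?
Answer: $99856$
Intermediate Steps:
$\left(-238 + \left(\left(-152 - 11\right) + 85\right)\right)^{2} = \left(-238 + \left(-163 + 85\right)\right)^{2} = \left(-238 - 78\right)^{2} = \left(-316\right)^{2} = 99856$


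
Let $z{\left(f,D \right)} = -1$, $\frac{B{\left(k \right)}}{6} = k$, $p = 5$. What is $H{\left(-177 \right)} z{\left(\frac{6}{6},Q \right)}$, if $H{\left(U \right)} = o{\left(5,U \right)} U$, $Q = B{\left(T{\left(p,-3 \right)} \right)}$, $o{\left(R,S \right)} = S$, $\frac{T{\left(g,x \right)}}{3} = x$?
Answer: $-31329$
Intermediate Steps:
$T{\left(g,x \right)} = 3 x$
$B{\left(k \right)} = 6 k$
$Q = -54$ ($Q = 6 \cdot 3 \left(-3\right) = 6 \left(-9\right) = -54$)
$H{\left(U \right)} = U^{2}$ ($H{\left(U \right)} = U U = U^{2}$)
$H{\left(-177 \right)} z{\left(\frac{6}{6},Q \right)} = \left(-177\right)^{2} \left(-1\right) = 31329 \left(-1\right) = -31329$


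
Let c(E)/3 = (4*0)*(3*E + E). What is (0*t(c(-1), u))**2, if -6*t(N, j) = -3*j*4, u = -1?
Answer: 0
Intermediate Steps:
c(E) = 0 (c(E) = 3*((4*0)*(3*E + E)) = 3*(0*(4*E)) = 3*0 = 0)
t(N, j) = 2*j (t(N, j) = -(-3*j)*4/6 = -(-2)*j = 2*j)
(0*t(c(-1), u))**2 = (0*(2*(-1)))**2 = (0*(-2))**2 = 0**2 = 0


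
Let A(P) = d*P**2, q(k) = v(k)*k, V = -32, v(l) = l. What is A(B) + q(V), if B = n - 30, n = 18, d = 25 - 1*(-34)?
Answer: 9520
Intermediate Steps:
d = 59 (d = 25 + 34 = 59)
B = -12 (B = 18 - 30 = -12)
q(k) = k**2 (q(k) = k*k = k**2)
A(P) = 59*P**2
A(B) + q(V) = 59*(-12)**2 + (-32)**2 = 59*144 + 1024 = 8496 + 1024 = 9520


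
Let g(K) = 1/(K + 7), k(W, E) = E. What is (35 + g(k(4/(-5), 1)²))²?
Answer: 78961/64 ≈ 1233.8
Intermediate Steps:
g(K) = 1/(7 + K)
(35 + g(k(4/(-5), 1)²))² = (35 + 1/(7 + 1²))² = (35 + 1/(7 + 1))² = (35 + 1/8)² = (35 + ⅛)² = (281/8)² = 78961/64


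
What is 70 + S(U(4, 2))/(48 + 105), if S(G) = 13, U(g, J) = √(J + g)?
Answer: 10723/153 ≈ 70.085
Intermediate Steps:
70 + S(U(4, 2))/(48 + 105) = 70 + 13/(48 + 105) = 70 + 13/153 = 10723/153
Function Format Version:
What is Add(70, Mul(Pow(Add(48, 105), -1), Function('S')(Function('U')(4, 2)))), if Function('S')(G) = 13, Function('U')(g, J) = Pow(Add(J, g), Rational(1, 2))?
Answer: Rational(10723, 153) ≈ 70.085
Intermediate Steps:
Add(70, Mul(Pow(Add(48, 105), -1), Function('S')(Function('U')(4, 2)))) = Add(70, Mul(Pow(Add(48, 105), -1), 13)) = Add(70, Mul(Pow(153, -1), 13)) = Add(70, Mul(Rational(1, 153), 13)) = Add(70, Rational(13, 153)) = Rational(10723, 153)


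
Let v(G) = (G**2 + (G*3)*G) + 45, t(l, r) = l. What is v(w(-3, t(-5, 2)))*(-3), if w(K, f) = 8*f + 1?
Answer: -18387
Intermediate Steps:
w(K, f) = 1 + 8*f
v(G) = 45 + 4*G**2 (v(G) = (G**2 + (3*G)*G) + 45 = (G**2 + 3*G**2) + 45 = 4*G**2 + 45 = 45 + 4*G**2)
v(w(-3, t(-5, 2)))*(-3) = (45 + 4*(1 + 8*(-5))**2)*(-3) = (45 + 4*(1 - 40)**2)*(-3) = (45 + 4*(-39)**2)*(-3) = (45 + 4*1521)*(-3) = (45 + 6084)*(-3) = 6129*(-3) = -18387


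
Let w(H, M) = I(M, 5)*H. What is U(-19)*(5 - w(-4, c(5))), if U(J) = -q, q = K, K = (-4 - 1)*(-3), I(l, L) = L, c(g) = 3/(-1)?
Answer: -375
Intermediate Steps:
c(g) = -3 (c(g) = 3*(-1) = -3)
w(H, M) = 5*H
K = 15 (K = -5*(-3) = 15)
q = 15
U(J) = -15 (U(J) = -1*15 = -15)
U(-19)*(5 - w(-4, c(5))) = -15*(5 - 5*(-4)) = -15*(5 - 1*(-20)) = -15*(5 + 20) = -15*25 = -375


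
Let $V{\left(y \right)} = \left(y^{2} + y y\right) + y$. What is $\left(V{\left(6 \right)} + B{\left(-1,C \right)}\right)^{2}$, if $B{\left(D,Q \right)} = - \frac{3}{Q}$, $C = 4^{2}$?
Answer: $\frac{1550025}{256} \approx 6054.8$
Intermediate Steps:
$C = 16$
$V{\left(y \right)} = y + 2 y^{2}$ ($V{\left(y \right)} = \left(y^{2} + y^{2}\right) + y = 2 y^{2} + y = y + 2 y^{2}$)
$\left(V{\left(6 \right)} + B{\left(-1,C \right)}\right)^{2} = \left(6 \left(1 + 2 \cdot 6\right) - \frac{3}{16}\right)^{2} = \left(6 \left(1 + 12\right) - \frac{3}{16}\right)^{2} = \left(6 \cdot 13 - \frac{3}{16}\right)^{2} = \left(78 - \frac{3}{16}\right)^{2} = \left(\frac{1245}{16}\right)^{2} = \frac{1550025}{256}$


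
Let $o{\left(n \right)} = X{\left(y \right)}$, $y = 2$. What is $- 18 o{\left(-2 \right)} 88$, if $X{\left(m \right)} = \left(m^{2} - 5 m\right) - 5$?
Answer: $17424$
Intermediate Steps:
$X{\left(m \right)} = -5 + m^{2} - 5 m$
$o{\left(n \right)} = -11$ ($o{\left(n \right)} = -5 + 2^{2} - 10 = -5 + 4 - 10 = -11$)
$- 18 o{\left(-2 \right)} 88 = \left(-18\right) \left(-11\right) 88 = 198 \cdot 88 = 17424$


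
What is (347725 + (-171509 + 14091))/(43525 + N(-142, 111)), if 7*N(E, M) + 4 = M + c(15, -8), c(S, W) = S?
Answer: 1332149/304797 ≈ 4.3706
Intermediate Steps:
N(E, M) = 11/7 + M/7 (N(E, M) = -4/7 + (M + 15)/7 = -4/7 + (15 + M)/7 = -4/7 + (15/7 + M/7) = 11/7 + M/7)
(347725 + (-171509 + 14091))/(43525 + N(-142, 111)) = (347725 + (-171509 + 14091))/(43525 + (11/7 + (1/7)*111)) = (347725 - 157418)/(43525 + (11/7 + 111/7)) = 190307/(43525 + 122/7) = 190307/(304797/7) = 190307*(7/304797) = 1332149/304797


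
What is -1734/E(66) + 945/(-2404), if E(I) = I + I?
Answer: -357773/26444 ≈ -13.529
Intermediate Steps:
E(I) = 2*I
-1734/E(66) + 945/(-2404) = -1734/(2*66) + 945/(-2404) = -1734/132 + 945*(-1/2404) = -1734*1/132 - 945/2404 = -289/22 - 945/2404 = -357773/26444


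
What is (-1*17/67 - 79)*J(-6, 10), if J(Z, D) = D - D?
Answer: 0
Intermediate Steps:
J(Z, D) = 0
(-1*17/67 - 79)*J(-6, 10) = (-1*17/67 - 79)*0 = (-17*1/67 - 79)*0 = (-17/67 - 79)*0 = -5310/67*0 = 0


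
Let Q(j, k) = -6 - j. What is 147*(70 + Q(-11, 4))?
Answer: 11025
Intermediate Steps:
147*(70 + Q(-11, 4)) = 147*(70 + (-6 - 1*(-11))) = 147*(70 + (-6 + 11)) = 147*(70 + 5) = 147*75 = 11025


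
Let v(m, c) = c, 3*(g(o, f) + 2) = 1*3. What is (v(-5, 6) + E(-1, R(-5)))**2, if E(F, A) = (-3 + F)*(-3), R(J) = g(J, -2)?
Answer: 324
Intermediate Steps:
g(o, f) = -1 (g(o, f) = -2 + (1*3)/3 = -2 + (1/3)*3 = -2 + 1 = -1)
R(J) = -1
E(F, A) = 9 - 3*F
(v(-5, 6) + E(-1, R(-5)))**2 = (6 + (9 - 3*(-1)))**2 = (6 + (9 + 3))**2 = (6 + 12)**2 = 18**2 = 324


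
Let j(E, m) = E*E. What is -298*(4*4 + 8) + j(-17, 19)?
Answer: -6863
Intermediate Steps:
j(E, m) = E²
-298*(4*4 + 8) + j(-17, 19) = -298*(4*4 + 8) + (-17)² = -298*(16 + 8) + 289 = -298*24 + 289 = -7152 + 289 = -6863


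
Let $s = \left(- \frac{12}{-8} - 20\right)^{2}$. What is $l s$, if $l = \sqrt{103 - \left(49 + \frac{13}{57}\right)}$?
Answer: $\frac{1369 \sqrt{174705}}{228} \approx 2509.7$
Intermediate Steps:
$s = \frac{1369}{4}$ ($s = \left(\left(-12\right) \left(- \frac{1}{8}\right) - 20\right)^{2} = \left(\frac{3}{2} - 20\right)^{2} = \left(- \frac{37}{2}\right)^{2} = \frac{1369}{4} \approx 342.25$)
$l = \frac{\sqrt{174705}}{57}$ ($l = \sqrt{103 - \frac{2806}{57}} = \sqrt{\frac{3065}{57}} = \frac{\sqrt{174705}}{57} \approx 7.3329$)
$l s = \frac{\sqrt{174705}}{57} \cdot \frac{1369}{4} = \frac{1369 \sqrt{174705}}{228}$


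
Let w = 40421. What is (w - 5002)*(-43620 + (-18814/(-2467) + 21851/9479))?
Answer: -36120581830752203/23384693 ≈ -1.5446e+9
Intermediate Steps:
(w - 5002)*(-43620 + (-18814/(-2467) + 21851/9479)) = (40421 - 5002)*(-43620 + (-18814/(-2467) + 21851/9479)) = 35419*(-43620 + (-18814*(-1/2467) + 21851*(1/9479))) = 35419*(-43620 + (18814/2467 + 21851/9479)) = 35419*(-43620 + 232244323/23384693) = 35419*(-1019808064337/23384693) = -36120581830752203/23384693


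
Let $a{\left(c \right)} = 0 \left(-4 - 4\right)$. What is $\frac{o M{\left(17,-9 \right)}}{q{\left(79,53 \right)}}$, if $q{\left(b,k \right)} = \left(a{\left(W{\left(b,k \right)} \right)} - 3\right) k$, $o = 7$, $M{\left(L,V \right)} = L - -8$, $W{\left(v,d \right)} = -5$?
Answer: $- \frac{175}{159} \approx -1.1006$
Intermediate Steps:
$M{\left(L,V \right)} = 8 + L$ ($M{\left(L,V \right)} = L + 8 = 8 + L$)
$a{\left(c \right)} = 0$ ($a{\left(c \right)} = 0 \left(-8\right) = 0$)
$q{\left(b,k \right)} = - 3 k$ ($q{\left(b,k \right)} = \left(0 - 3\right) k = - 3 k$)
$\frac{o M{\left(17,-9 \right)}}{q{\left(79,53 \right)}} = \frac{7 \left(8 + 17\right)}{\left(-3\right) 53} = \frac{7 \cdot 25}{-159} = 175 \left(- \frac{1}{159}\right) = - \frac{175}{159}$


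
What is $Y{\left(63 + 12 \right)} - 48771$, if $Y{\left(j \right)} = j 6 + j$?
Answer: $-48246$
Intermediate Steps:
$Y{\left(j \right)} = 7 j$ ($Y{\left(j \right)} = 6 j + j = 7 j$)
$Y{\left(63 + 12 \right)} - 48771 = 7 \left(63 + 12\right) - 48771 = 7 \cdot 75 - 48771 = 525 - 48771 = -48246$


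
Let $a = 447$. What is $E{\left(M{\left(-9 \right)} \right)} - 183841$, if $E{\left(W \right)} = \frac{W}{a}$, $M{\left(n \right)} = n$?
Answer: $- \frac{27392312}{149} \approx -1.8384 \cdot 10^{5}$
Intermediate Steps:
$E{\left(W \right)} = \frac{W}{447}$
$E{\left(M{\left(-9 \right)} \right)} - 183841 = \frac{1}{447} \left(-9\right) - 183841 = - \frac{3}{149} - 183841 = - \frac{27392312}{149}$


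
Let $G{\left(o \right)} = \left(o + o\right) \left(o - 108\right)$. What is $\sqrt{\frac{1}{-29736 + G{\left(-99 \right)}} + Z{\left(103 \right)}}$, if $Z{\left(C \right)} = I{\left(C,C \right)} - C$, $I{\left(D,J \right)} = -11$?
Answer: $\frac{i \sqrt{2564998}}{150} \approx 10.677 i$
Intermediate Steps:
$G{\left(o \right)} = 2 o \left(-108 + o\right)$
$Z{\left(C \right)} = -11 - C$
$\sqrt{\frac{1}{-29736 + G{\left(-99 \right)}} + Z{\left(103 \right)}} = \sqrt{\frac{1}{-29736 + 2 \left(-99\right) \left(-108 - 99\right)} - 114} = \sqrt{\frac{1}{-29736 + 2 \left(-99\right) \left(-207\right)} - 114} = \sqrt{\frac{1}{-29736 + 40986} - 114} = \sqrt{\frac{1}{11250} - 114} = \sqrt{- \frac{1282499}{11250}} = \frac{i \sqrt{2564998}}{150}$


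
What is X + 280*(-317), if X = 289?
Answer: -88471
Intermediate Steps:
X + 280*(-317) = 289 + 280*(-317) = 289 - 88760 = -88471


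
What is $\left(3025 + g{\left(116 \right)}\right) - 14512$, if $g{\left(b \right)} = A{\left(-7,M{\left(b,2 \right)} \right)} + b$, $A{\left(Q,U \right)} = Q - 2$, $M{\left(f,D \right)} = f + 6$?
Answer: $-11380$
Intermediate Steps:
$M{\left(f,D \right)} = 6 + f$
$A{\left(Q,U \right)} = -2 + Q$
$g{\left(b \right)} = -9 + b$ ($g{\left(b \right)} = \left(-2 - 7\right) + b = -9 + b$)
$\left(3025 + g{\left(116 \right)}\right) - 14512 = \left(3025 + \left(-9 + 116\right)\right) - 14512 = \left(3025 + 107\right) - 14512 = 3132 - 14512 = -11380$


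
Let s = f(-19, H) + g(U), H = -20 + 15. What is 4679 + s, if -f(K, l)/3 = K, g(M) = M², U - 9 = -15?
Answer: 4772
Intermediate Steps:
U = -6 (U = 9 - 15 = -6)
H = -5
f(K, l) = -3*K
s = 93 (s = -3*(-19) + (-6)² = 57 + 36 = 93)
4679 + s = 4679 + 93 = 4772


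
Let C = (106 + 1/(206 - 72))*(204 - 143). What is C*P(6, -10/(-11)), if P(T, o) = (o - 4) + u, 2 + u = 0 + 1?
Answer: -38992725/1474 ≈ -26454.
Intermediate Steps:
u = -1 (u = -2 + (0 + 1) = -2 + 1 = -1)
P(T, o) = -5 + o (P(T, o) = (o - 4) - 1 = (-4 + o) - 1 = -5 + o)
C = 866505/134 (C = (106 + 1/134)*61 = (14205/134)*61 = 866505/134 ≈ 6466.5)
C*P(6, -10/(-11)) = 866505*(-5 - 10/(-11))/134 = 866505*(-5 - 10*(-1/11))/134 = 866505*(-5 + 10/11)/134 = (866505/134)*(-45/11) = -38992725/1474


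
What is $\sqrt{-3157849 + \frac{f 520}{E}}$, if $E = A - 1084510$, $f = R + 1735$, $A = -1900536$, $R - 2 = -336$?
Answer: $\frac{i \sqrt{7034503623966275101}}{1492523} \approx 1777.0 i$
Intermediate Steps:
$R = -334$ ($R = 2 - 336 = -334$)
$f = 1401$ ($f = -334 + 1735 = 1401$)
$E = -2985046$ ($E = -1900536 - 1084510 = -2985046$)
$\sqrt{-3157849 + \frac{f 520}{E}} = \sqrt{-3157849 + \frac{1401 \cdot 520}{-2985046}} = \sqrt{-3157849 + 728520 \left(- \frac{1}{2985046}\right)} = \sqrt{-3157849 - \frac{364260}{1492523}} = \sqrt{- \frac{4713162627287}{1492523}} = \frac{i \sqrt{7034503623966275101}}{1492523}$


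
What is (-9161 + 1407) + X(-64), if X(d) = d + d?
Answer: -7882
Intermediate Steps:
X(d) = 2*d
(-9161 + 1407) + X(-64) = (-9161 + 1407) + 2*(-64) = -7754 - 128 = -7882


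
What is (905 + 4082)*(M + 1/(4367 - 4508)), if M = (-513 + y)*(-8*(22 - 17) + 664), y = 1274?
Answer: 333908689301/141 ≈ 2.3681e+9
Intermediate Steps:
M = 474864 (M = (-513 + 1274)*(-8*(22 - 17) + 664) = 761*(-8*5 + 664) = 761*(-40 + 664) = 761*624 = 474864)
(905 + 4082)*(M + 1/(4367 - 4508)) = (905 + 4082)*(474864 + 1/(4367 - 4508)) = 4987*(474864 + 1/(-141)) = 4987*(474864 - 1/141) = 4987*(66955823/141) = 333908689301/141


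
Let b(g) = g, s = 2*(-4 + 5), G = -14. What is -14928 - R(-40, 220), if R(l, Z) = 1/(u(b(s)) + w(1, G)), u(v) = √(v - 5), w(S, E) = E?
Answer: -2970658/199 + I*√3/199 ≈ -14928.0 + 0.0087038*I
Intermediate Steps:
s = 2 (s = 2*1 = 2)
u(v) = √(-5 + v)
R(l, Z) = 1/(-14 + I*√3) (R(l, Z) = 1/(√(-5 + 2) - 14) = 1/(√(-3) - 14) = 1/(I*√3 - 14) = 1/(-14 + I*√3))
-14928 - R(-40, 220) = -14928 - (-14/199 - I*√3/199) = -14928 + (14/199 + I*√3/199) = -2970658/199 + I*√3/199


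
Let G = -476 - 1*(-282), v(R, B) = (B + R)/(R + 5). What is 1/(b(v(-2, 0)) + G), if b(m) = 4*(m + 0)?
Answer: -3/590 ≈ -0.0050847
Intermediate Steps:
v(R, B) = (B + R)/(5 + R)
b(m) = 4*m
G = -194 (G = -476 + 282 = -194)
1/(b(v(-2, 0)) + G) = 1/(4*((0 - 2)/(5 - 2)) - 194) = 1/(4*(-2/3) - 194) = 1/(4*((⅓)*(-2)) - 194) = 1/(4*(-⅔) - 194) = 1/(-8/3 - 194) = 1/(-590/3) = -3/590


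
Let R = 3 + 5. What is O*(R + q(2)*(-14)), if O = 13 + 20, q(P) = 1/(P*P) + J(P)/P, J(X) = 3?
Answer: -1089/2 ≈ -544.50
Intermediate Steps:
R = 8
q(P) = P⁻² + 3/P (q(P) = 1/(P*P) + 3/P = P⁻² + 3/P)
O = 33
O*(R + q(2)*(-14)) = 33*(8 + ((1 + 3*2)/2²)*(-14)) = 33*(8 + ((1 + 6)/4)*(-14)) = 33*(8 + ((¼)*7)*(-14)) = 33*(8 + (7/4)*(-14)) = 33*(8 - 49/2) = 33*(-33/2) = -1089/2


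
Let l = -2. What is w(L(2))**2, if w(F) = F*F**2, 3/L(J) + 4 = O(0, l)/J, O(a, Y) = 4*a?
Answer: 729/4096 ≈ 0.17798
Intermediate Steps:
L(J) = -3/4 (L(J) = 3/(-4 + (4*0)/J) = 3/(-4 + 0/J) = 3/(-4 + 0) = 3/(-4) = 3*(-1/4) = -3/4)
w(F) = F**3
w(L(2))**2 = ((-3/4)**3)**2 = (-27/64)**2 = 729/4096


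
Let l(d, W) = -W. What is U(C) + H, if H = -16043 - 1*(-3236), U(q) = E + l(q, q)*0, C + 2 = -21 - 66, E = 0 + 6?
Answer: -12801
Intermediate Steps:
E = 6
C = -89 (C = -2 + (-21 - 66) = -2 - 87 = -89)
U(q) = 6 (U(q) = 6 - q*0 = 6 + 0 = 6)
H = -12807 (H = -16043 + 3236 = -12807)
U(C) + H = 6 - 12807 = -12801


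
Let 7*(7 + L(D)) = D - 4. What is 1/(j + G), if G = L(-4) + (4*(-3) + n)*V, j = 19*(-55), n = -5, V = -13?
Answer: -7/5825 ≈ -0.0012017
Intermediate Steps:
j = -1045
L(D) = -53/7 + D/7 (L(D) = -7 + (D - 4)/7 = -7 + (-4 + D)/7 = -7 + (-4/7 + D/7) = -53/7 + D/7)
G = 1490/7 (G = (-53/7 + (⅐)*(-4)) + (4*(-3) - 5)*(-13) = (-53/7 - 4/7) + (-12 - 5)*(-13) = -57/7 - 17*(-13) = -57/7 + 221 = 1490/7 ≈ 212.86)
1/(j + G) = 1/(-1045 + 1490/7) = 1/(-5825/7) = -7/5825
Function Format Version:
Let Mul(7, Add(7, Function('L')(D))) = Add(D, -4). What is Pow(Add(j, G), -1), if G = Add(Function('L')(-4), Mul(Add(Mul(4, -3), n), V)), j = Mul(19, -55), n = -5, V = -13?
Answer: Rational(-7, 5825) ≈ -0.0012017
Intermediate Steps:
j = -1045
Function('L')(D) = Add(Rational(-53, 7), Mul(Rational(1, 7), D)) (Function('L')(D) = Add(-7, Mul(Rational(1, 7), Add(D, -4))) = Add(-7, Mul(Rational(1, 7), Add(-4, D))) = Add(-7, Add(Rational(-4, 7), Mul(Rational(1, 7), D))) = Add(Rational(-53, 7), Mul(Rational(1, 7), D)))
G = Rational(1490, 7) (G = Add(Add(Rational(-53, 7), Mul(Rational(1, 7), -4)), Mul(Add(Mul(4, -3), -5), -13)) = Add(Add(Rational(-53, 7), Rational(-4, 7)), Mul(Add(-12, -5), -13)) = Add(Rational(-57, 7), Mul(-17, -13)) = Add(Rational(-57, 7), 221) = Rational(1490, 7) ≈ 212.86)
Pow(Add(j, G), -1) = Pow(Add(-1045, Rational(1490, 7)), -1) = Pow(Rational(-5825, 7), -1) = Rational(-7, 5825)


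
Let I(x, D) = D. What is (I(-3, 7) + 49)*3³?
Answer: 1512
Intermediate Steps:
(I(-3, 7) + 49)*3³ = (7 + 49)*3³ = 56*27 = 1512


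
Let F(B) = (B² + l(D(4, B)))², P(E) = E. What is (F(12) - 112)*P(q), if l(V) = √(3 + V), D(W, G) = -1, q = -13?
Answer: -268138 - 3744*√2 ≈ -2.7343e+5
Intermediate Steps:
F(B) = (√2 + B²)² (F(B) = (B² + √(3 - 1))² = (B² + √2)² = (√2 + B²)²)
(F(12) - 112)*P(q) = ((√2 + 12²)² - 112)*(-13) = ((√2 + 144)² - 112)*(-13) = ((144 + √2)² - 112)*(-13) = (-112 + (144 + √2)²)*(-13) = 1456 - 13*(144 + √2)²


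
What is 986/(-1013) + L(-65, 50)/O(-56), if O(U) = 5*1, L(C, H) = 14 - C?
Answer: 75097/5065 ≈ 14.827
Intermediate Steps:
O(U) = 5
986/(-1013) + L(-65, 50)/O(-56) = 986/(-1013) + (14 - 1*(-65))/5 = 986*(-1/1013) + (14 + 65)*(1/5) = -986/1013 + 79*(1/5) = -986/1013 + 79/5 = 75097/5065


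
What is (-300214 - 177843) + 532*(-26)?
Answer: -491889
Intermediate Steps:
(-300214 - 177843) + 532*(-26) = -478057 - 13832 = -491889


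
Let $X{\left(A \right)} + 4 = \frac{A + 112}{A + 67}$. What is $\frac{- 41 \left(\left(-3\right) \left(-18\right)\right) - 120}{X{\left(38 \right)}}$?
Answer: $\frac{2723}{3} \approx 907.67$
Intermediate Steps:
$X{\left(A \right)} = -4 + \frac{112 + A}{67 + A}$ ($X{\left(A \right)} = -4 + \frac{A + 112}{A + 67} = -4 + \frac{112 + A}{67 + A}$)
$\frac{- 41 \left(\left(-3\right) \left(-18\right)\right) - 120}{X{\left(38 \right)}} = \frac{- 41 \left(\left(-3\right) \left(-18\right)\right) - 120}{3 \frac{1}{67 + 38} \left(-52 - 38\right)} = \frac{\left(-41\right) 54 - 120}{3 \cdot \frac{1}{105} \left(-52 - 38\right)} = \frac{-2214 - 120}{3 \cdot \frac{1}{105} \left(-90\right)} = - \frac{2334}{- \frac{18}{7}} = \left(-2334\right) \left(- \frac{7}{18}\right) = \frac{2723}{3}$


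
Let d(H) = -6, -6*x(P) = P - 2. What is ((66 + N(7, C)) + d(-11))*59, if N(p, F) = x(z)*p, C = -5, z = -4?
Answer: 3953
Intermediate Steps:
x(P) = ⅓ - P/6 (x(P) = -(P - 2)/6 = -(-2 + P)/6 = ⅓ - P/6)
N(p, F) = p (N(p, F) = (⅓ - ⅙*(-4))*p = (⅓ + ⅔)*p = 1*p = p)
((66 + N(7, C)) + d(-11))*59 = ((66 + 7) - 6)*59 = (73 - 6)*59 = 67*59 = 3953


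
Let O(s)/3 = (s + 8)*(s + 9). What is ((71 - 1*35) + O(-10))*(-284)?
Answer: -11928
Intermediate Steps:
O(s) = 3*(8 + s)*(9 + s) (O(s) = 3*((s + 8)*(s + 9)) = 3*((8 + s)*(9 + s)) = 3*(8 + s)*(9 + s))
((71 - 1*35) + O(-10))*(-284) = ((71 - 1*35) + (216 + 3*(-10)² + 51*(-10)))*(-284) = ((71 - 35) + (216 + 3*100 - 510))*(-284) = (36 + (216 + 300 - 510))*(-284) = (36 + 6)*(-284) = 42*(-284) = -11928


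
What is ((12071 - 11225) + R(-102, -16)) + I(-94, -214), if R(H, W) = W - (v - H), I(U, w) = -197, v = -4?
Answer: 535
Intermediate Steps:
R(H, W) = 4 + H + W (R(H, W) = W - (-4 - H) = W + (4 + H) = 4 + H + W)
((12071 - 11225) + R(-102, -16)) + I(-94, -214) = ((12071 - 11225) + (4 - 102 - 16)) - 197 = (846 - 114) - 197 = 732 - 197 = 535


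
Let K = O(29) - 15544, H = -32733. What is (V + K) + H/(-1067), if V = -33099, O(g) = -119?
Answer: -51996321/1067 ≈ -48731.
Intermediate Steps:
K = -15663 (K = -119 - 15544 = -15663)
(V + K) + H/(-1067) = (-33099 - 15663) - 32733/(-1067) = -48762 - 32733*(-1/1067) = -48762 + 32733/1067 = -51996321/1067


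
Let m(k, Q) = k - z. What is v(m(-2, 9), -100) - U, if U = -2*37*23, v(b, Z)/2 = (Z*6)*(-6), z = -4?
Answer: 8902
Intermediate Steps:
m(k, Q) = 4 + k (m(k, Q) = k - 1*(-4) = k + 4 = 4 + k)
v(b, Z) = -72*Z (v(b, Z) = 2*((Z*6)*(-6)) = 2*((6*Z)*(-6)) = 2*(-36*Z) = -72*Z)
U = -1702 (U = -74*23 = -1702)
v(m(-2, 9), -100) - U = -72*(-100) - 1*(-1702) = 7200 + 1702 = 8902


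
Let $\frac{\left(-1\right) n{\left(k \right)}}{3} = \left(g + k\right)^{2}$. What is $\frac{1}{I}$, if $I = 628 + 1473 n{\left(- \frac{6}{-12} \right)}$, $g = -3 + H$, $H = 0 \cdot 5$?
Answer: $- \frac{4}{107963} \approx -3.705 \cdot 10^{-5}$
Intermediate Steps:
$H = 0$
$g = -3$ ($g = -3 + 0 = -3$)
$n{\left(k \right)} = - 3 \left(-3 + k\right)^{2}$
$I = - \frac{107963}{4}$ ($I = 628 + 1473 \left(- 3 \left(-3 - \frac{6}{-12}\right)^{2}\right) = 628 + 1473 \left(- 3 \left(-3 - - \frac{1}{2}\right)^{2}\right) = 628 + 1473 \left(- 3 \left(-3 + \frac{1}{2}\right)^{2}\right) = 628 + 1473 \left(- 3 \left(- \frac{5}{2}\right)^{2}\right) = 628 + 1473 \left(\left(-3\right) \frac{25}{4}\right) = 628 + 1473 \left(- \frac{75}{4}\right) = 628 - \frac{110475}{4} = - \frac{107963}{4} \approx -26991.0$)
$\frac{1}{I} = \frac{1}{- \frac{107963}{4}} = - \frac{4}{107963}$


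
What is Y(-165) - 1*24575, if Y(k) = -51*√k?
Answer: -24575 - 51*I*√165 ≈ -24575.0 - 655.11*I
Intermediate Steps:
Y(-165) - 1*24575 = -51*I*√165 - 1*24575 = -51*I*√165 - 24575 = -24575 - 51*I*√165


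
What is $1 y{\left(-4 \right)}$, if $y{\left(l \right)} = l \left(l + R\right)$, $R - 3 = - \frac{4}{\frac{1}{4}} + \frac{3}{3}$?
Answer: $64$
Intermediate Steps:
$R = -12$ ($R = 3 + \left(- \frac{4}{\frac{1}{4}} + \frac{3}{3}\right) = 3 + \left(- 4 \frac{1}{\frac{1}{4}} + 3 \cdot \frac{1}{3}\right) = 3 + \left(\left(-4\right) 4 + 1\right) = 3 + \left(-16 + 1\right) = 3 - 15 = -12$)
$y{\left(l \right)} = l \left(-12 + l\right)$ ($y{\left(l \right)} = l \left(l - 12\right) = l \left(-12 + l\right)$)
$1 y{\left(-4 \right)} = 1 \left(- 4 \left(-12 - 4\right)\right) = 1 \left(\left(-4\right) \left(-16\right)\right) = 1 \cdot 64 = 64$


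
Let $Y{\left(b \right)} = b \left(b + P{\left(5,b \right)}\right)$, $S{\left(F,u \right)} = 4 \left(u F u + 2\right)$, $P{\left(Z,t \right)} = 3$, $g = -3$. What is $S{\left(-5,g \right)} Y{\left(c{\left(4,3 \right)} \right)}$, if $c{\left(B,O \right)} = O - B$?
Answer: $344$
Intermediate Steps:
$S{\left(F,u \right)} = 8 + 4 F u^{2}$ ($S{\left(F,u \right)} = 4 \left(F u u + 2\right) = 4 \left(F u^{2} + 2\right) = 4 \left(2 + F u^{2}\right) = 8 + 4 F u^{2}$)
$Y{\left(b \right)} = b \left(3 + b\right)$ ($Y{\left(b \right)} = b \left(b + 3\right) = b \left(3 + b\right)$)
$S{\left(-5,g \right)} Y{\left(c{\left(4,3 \right)} \right)} = \left(8 + 4 \left(-5\right) \left(-3\right)^{2}\right) \left(3 - 4\right) \left(3 + \left(3 - 4\right)\right) = \left(8 + 4 \left(-5\right) 9\right) \left(3 - 4\right) \left(3 + \left(3 - 4\right)\right) = \left(8 - 180\right) \left(- (3 - 1)\right) = - 172 \left(\left(-1\right) 2\right) = \left(-172\right) \left(-2\right) = 344$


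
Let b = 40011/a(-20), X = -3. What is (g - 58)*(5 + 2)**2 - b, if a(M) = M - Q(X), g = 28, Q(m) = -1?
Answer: 12081/19 ≈ 635.84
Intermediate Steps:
a(M) = 1 + M (a(M) = M - 1*(-1) = M + 1 = 1 + M)
b = -40011/19 (b = 40011/(1 - 20) = 40011/(-19) = 40011*(-1/19) = -40011/19 ≈ -2105.8)
(g - 58)*(5 + 2)**2 - b = (28 - 58)*(5 + 2)**2 - 1*(-40011/19) = -30*7**2 + 40011/19 = -30*49 + 40011/19 = -1470 + 40011/19 = 12081/19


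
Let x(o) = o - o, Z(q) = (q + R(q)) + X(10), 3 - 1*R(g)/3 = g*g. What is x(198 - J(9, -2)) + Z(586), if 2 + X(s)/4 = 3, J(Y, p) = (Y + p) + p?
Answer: -1029589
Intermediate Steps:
R(g) = 9 - 3*g**2 (R(g) = 9 - 3*g*g = 9 - 3*g**2)
J(Y, p) = Y + 2*p
X(s) = 4 (X(s) = -8 + 4*3 = -8 + 12 = 4)
Z(q) = 13 + q - 3*q**2 (Z(q) = (q + (9 - 3*q**2)) + 4 = (9 + q - 3*q**2) + 4 = 13 + q - 3*q**2)
x(o) = 0
x(198 - J(9, -2)) + Z(586) = 0 + (13 + 586 - 3*586**2) = 0 + (13 + 586 - 3*343396) = 0 + (13 + 586 - 1030188) = 0 - 1029589 = -1029589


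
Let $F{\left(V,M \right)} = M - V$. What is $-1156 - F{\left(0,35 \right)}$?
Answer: $-1191$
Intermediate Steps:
$-1156 - F{\left(0,35 \right)} = -1156 - \left(35 - 0\right) = -1156 - \left(35 + 0\right) = -1156 - 35 = -1191$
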